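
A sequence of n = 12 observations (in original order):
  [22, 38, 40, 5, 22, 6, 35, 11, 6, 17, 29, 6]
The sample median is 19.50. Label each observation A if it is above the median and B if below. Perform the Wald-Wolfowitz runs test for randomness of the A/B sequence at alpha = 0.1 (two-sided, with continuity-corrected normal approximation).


Step 1: Compute median = 19.50; label A = above, B = below.
Labels in order: AAABABABBBAB  (n_A = 6, n_B = 6)
Step 2: Count runs R = 8.
Step 3: Under H0 (random ordering), E[R] = 2*n_A*n_B/(n_A+n_B) + 1 = 2*6*6/12 + 1 = 7.0000.
        Var[R] = 2*n_A*n_B*(2*n_A*n_B - n_A - n_B) / ((n_A+n_B)^2 * (n_A+n_B-1)) = 4320/1584 = 2.7273.
        SD[R] = 1.6514.
Step 4: Continuity-corrected z = (R - 0.5 - E[R]) / SD[R] = (8 - 0.5 - 7.0000) / 1.6514 = 0.3028.
Step 5: Two-sided p-value via normal approximation = 2*(1 - Phi(|z|)) = 0.762069.
Step 6: alpha = 0.1. fail to reject H0.

R = 8, z = 0.3028, p = 0.762069, fail to reject H0.


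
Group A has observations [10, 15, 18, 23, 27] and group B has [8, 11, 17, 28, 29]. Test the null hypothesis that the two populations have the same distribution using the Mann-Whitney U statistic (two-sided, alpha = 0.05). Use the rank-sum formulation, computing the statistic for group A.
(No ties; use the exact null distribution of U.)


Step 1: Combine and sort all 10 observations; assign midranks.
sorted (value, group): (8,Y), (10,X), (11,Y), (15,X), (17,Y), (18,X), (23,X), (27,X), (28,Y), (29,Y)
ranks: 8->1, 10->2, 11->3, 15->4, 17->5, 18->6, 23->7, 27->8, 28->9, 29->10
Step 2: Rank sum for X: R1 = 2 + 4 + 6 + 7 + 8 = 27.
Step 3: U_X = R1 - n1(n1+1)/2 = 27 - 5*6/2 = 27 - 15 = 12.
       U_Y = n1*n2 - U_X = 25 - 12 = 13.
Step 4: No ties, so the exact null distribution of U (based on enumerating the C(10,5) = 252 equally likely rank assignments) gives the two-sided p-value.
Step 5: p-value = 1.000000; compare to alpha = 0.05. fail to reject H0.

U_X = 12, p = 1.000000, fail to reject H0 at alpha = 0.05.


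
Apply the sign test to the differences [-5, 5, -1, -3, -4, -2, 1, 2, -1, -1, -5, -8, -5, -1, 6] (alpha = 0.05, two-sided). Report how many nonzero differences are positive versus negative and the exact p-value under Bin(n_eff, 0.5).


Step 1: Discard zero differences. Original n = 15; n_eff = number of nonzero differences = 15.
Nonzero differences (with sign): -5, +5, -1, -3, -4, -2, +1, +2, -1, -1, -5, -8, -5, -1, +6
Step 2: Count signs: positive = 4, negative = 11.
Step 3: Under H0: P(positive) = 0.5, so the number of positives S ~ Bin(15, 0.5).
Step 4: Two-sided exact p-value = sum of Bin(15,0.5) probabilities at or below the observed probability = 0.118469.
Step 5: alpha = 0.05. fail to reject H0.

n_eff = 15, pos = 4, neg = 11, p = 0.118469, fail to reject H0.


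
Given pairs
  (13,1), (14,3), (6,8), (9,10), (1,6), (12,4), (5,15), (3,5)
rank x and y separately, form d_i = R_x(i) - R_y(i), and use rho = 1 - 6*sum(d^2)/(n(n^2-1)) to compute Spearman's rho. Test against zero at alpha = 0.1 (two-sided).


Step 1: Rank x and y separately (midranks; no ties here).
rank(x): 13->7, 14->8, 6->4, 9->5, 1->1, 12->6, 5->3, 3->2
rank(y): 1->1, 3->2, 8->6, 10->7, 6->5, 4->3, 15->8, 5->4
Step 2: d_i = R_x(i) - R_y(i); compute d_i^2.
  (7-1)^2=36, (8-2)^2=36, (4-6)^2=4, (5-7)^2=4, (1-5)^2=16, (6-3)^2=9, (3-8)^2=25, (2-4)^2=4
sum(d^2) = 134.
Step 3: rho = 1 - 6*134 / (8*(8^2 - 1)) = 1 - 804/504 = -0.595238.
Step 4: Under H0, t = rho * sqrt((n-2)/(1-rho^2)) = -1.8145 ~ t(6).
Step 5: Two-sided p-value from the t-distribution with 6 df = 0.119530.
Step 6: alpha = 0.1. fail to reject H0.

rho = -0.5952, p = 0.119530, fail to reject H0 at alpha = 0.1.


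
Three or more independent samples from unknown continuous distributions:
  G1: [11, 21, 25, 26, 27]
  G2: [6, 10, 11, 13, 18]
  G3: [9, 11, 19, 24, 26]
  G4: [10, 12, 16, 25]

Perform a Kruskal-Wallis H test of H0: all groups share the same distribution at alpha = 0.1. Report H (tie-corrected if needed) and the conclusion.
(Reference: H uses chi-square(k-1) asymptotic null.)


Step 1: Combine all N = 19 observations and assign midranks.
sorted (value, group, rank): (6,G2,1), (9,G3,2), (10,G2,3.5), (10,G4,3.5), (11,G1,6), (11,G2,6), (11,G3,6), (12,G4,8), (13,G2,9), (16,G4,10), (18,G2,11), (19,G3,12), (21,G1,13), (24,G3,14), (25,G1,15.5), (25,G4,15.5), (26,G1,17.5), (26,G3,17.5), (27,G1,19)
Step 2: Sum ranks within each group.
R_1 = 71 (n_1 = 5)
R_2 = 30.5 (n_2 = 5)
R_3 = 51.5 (n_3 = 5)
R_4 = 37 (n_4 = 4)
Step 3: H = 12/(N(N+1)) * sum(R_i^2/n_i) - 3(N+1)
     = 12/(19*20) * (71^2/5 + 30.5^2/5 + 51.5^2/5 + 37^2/4) - 3*20
     = 0.031579 * 2066.95 - 60
     = 5.272105.
Step 4: Ties present; correction factor C = 1 - 42/(19^3 - 19) = 0.993860. Corrected H = 5.272105 / 0.993860 = 5.304678.
Step 5: Under H0, H ~ chi^2(3); p-value = 0.150799.
Step 6: alpha = 0.1. fail to reject H0.

H = 5.3047, df = 3, p = 0.150799, fail to reject H0.


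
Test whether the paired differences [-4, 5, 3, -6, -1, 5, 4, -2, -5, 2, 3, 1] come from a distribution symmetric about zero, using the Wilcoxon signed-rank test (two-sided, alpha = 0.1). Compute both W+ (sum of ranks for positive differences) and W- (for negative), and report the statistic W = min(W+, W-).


Step 1: Drop any zero differences (none here) and take |d_i|.
|d| = [4, 5, 3, 6, 1, 5, 4, 2, 5, 2, 3, 1]
Step 2: Midrank |d_i| (ties get averaged ranks).
ranks: |4|->7.5, |5|->10, |3|->5.5, |6|->12, |1|->1.5, |5|->10, |4|->7.5, |2|->3.5, |5|->10, |2|->3.5, |3|->5.5, |1|->1.5
Step 3: Attach original signs; sum ranks with positive sign and with negative sign.
W+ = 10 + 5.5 + 10 + 7.5 + 3.5 + 5.5 + 1.5 = 43.5
W- = 7.5 + 12 + 1.5 + 3.5 + 10 = 34.5
(Check: W+ + W- = 78 should equal n(n+1)/2 = 78.)
Step 4: Test statistic W = min(W+, W-) = 34.5.
Step 5: Ties in |d|, so use the tie-corrected normal approximation.
        E[W] = n(n+1)/4 = 12*13/4 = 39.
        Tie groups: |d|=1 (t=2), |d|=2 (t=2), |d|=3 (t=2), |d|=4 (t=2), |d|=5 (t=3); sum(t^3 - t) = 48.
        Var[W] = n(n+1)(2n+1)/24 - sum(t^3-t)/48 = 3900/24 - 48/48 = 161.5.
        z = (W - E[W]) / sqrt(Var[W]) = (34.5 - 39) / 12.7083 = -0.3541.
        Two-sided p = 2*Phi(z) = 0.723264.
Step 6: alpha = 0.1. fail to reject H0.

W+ = 43.5, W- = 34.5, W = min = 34.5, p = 0.723264, fail to reject H0.


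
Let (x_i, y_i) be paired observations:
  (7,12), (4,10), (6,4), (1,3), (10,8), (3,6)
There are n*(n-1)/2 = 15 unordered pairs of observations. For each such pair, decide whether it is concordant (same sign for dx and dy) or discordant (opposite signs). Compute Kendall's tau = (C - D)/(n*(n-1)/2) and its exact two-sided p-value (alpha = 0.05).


Step 1: Enumerate the 15 unordered pairs (i,j) with i<j and classify each by sign(x_j-x_i) * sign(y_j-y_i).
  (1,2):dx=-3,dy=-2->C; (1,3):dx=-1,dy=-8->C; (1,4):dx=-6,dy=-9->C; (1,5):dx=+3,dy=-4->D
  (1,6):dx=-4,dy=-6->C; (2,3):dx=+2,dy=-6->D; (2,4):dx=-3,dy=-7->C; (2,5):dx=+6,dy=-2->D
  (2,6):dx=-1,dy=-4->C; (3,4):dx=-5,dy=-1->C; (3,5):dx=+4,dy=+4->C; (3,6):dx=-3,dy=+2->D
  (4,5):dx=+9,dy=+5->C; (4,6):dx=+2,dy=+3->C; (5,6):dx=-7,dy=-2->C
Step 2: C = 11, D = 4, total pairs = 15.
Step 3: tau = (C - D)/(n(n-1)/2) = (11 - 4)/15 = 0.466667.
Step 4: Exact two-sided p-value (enumerate n! = 720 permutations of y under H0): p = 0.272222.
Step 5: alpha = 0.05. fail to reject H0.

tau_b = 0.4667 (C=11, D=4), p = 0.272222, fail to reject H0.


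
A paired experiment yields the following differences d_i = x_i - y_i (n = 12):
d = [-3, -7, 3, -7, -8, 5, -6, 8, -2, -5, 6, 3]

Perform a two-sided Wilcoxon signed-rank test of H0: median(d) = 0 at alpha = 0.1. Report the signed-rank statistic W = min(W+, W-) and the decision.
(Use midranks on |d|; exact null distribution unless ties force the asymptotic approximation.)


Step 1: Drop any zero differences (none here) and take |d_i|.
|d| = [3, 7, 3, 7, 8, 5, 6, 8, 2, 5, 6, 3]
Step 2: Midrank |d_i| (ties get averaged ranks).
ranks: |3|->3, |7|->9.5, |3|->3, |7|->9.5, |8|->11.5, |5|->5.5, |6|->7.5, |8|->11.5, |2|->1, |5|->5.5, |6|->7.5, |3|->3
Step 3: Attach original signs; sum ranks with positive sign and with negative sign.
W+ = 3 + 5.5 + 11.5 + 7.5 + 3 = 30.5
W- = 3 + 9.5 + 9.5 + 11.5 + 7.5 + 1 + 5.5 = 47.5
(Check: W+ + W- = 78 should equal n(n+1)/2 = 78.)
Step 4: Test statistic W = min(W+, W-) = 30.5.
Step 5: Ties in |d|, so use the tie-corrected normal approximation.
        E[W] = n(n+1)/4 = 12*13/4 = 39.
        Tie groups: |d|=3 (t=3), |d|=5 (t=2), |d|=6 (t=2), |d|=7 (t=2), |d|=8 (t=2); sum(t^3 - t) = 48.
        Var[W] = n(n+1)(2n+1)/24 - sum(t^3-t)/48 = 3900/24 - 48/48 = 161.5.
        z = (W - E[W]) / sqrt(Var[W]) = (30.5 - 39) / 12.7083 = -0.6689.
        Two-sided p = 2*Phi(z) = 0.503587.
Step 6: alpha = 0.1. fail to reject H0.

W+ = 30.5, W- = 47.5, W = min = 30.5, p = 0.503587, fail to reject H0.


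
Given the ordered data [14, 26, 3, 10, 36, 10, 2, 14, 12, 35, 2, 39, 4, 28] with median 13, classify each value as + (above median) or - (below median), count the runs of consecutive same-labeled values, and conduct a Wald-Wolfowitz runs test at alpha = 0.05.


Step 1: Compute median = 13; label A = above, B = below.
Labels in order: AABBABBABABABA  (n_A = 7, n_B = 7)
Step 2: Count runs R = 11.
Step 3: Under H0 (random ordering), E[R] = 2*n_A*n_B/(n_A+n_B) + 1 = 2*7*7/14 + 1 = 8.0000.
        Var[R] = 2*n_A*n_B*(2*n_A*n_B - n_A - n_B) / ((n_A+n_B)^2 * (n_A+n_B-1)) = 8232/2548 = 3.2308.
        SD[R] = 1.7974.
Step 4: Continuity-corrected z = (R - 0.5 - E[R]) / SD[R] = (11 - 0.5 - 8.0000) / 1.7974 = 1.3909.
Step 5: Two-sided p-value via normal approximation = 2*(1 - Phi(|z|)) = 0.164264.
Step 6: alpha = 0.05. fail to reject H0.

R = 11, z = 1.3909, p = 0.164264, fail to reject H0.


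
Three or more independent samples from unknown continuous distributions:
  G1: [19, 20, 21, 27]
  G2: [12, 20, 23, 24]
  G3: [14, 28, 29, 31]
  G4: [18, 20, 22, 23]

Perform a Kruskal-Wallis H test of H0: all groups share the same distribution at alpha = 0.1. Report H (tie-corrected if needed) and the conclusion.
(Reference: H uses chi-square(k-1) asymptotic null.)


Step 1: Combine all N = 16 observations and assign midranks.
sorted (value, group, rank): (12,G2,1), (14,G3,2), (18,G4,3), (19,G1,4), (20,G1,6), (20,G2,6), (20,G4,6), (21,G1,8), (22,G4,9), (23,G2,10.5), (23,G4,10.5), (24,G2,12), (27,G1,13), (28,G3,14), (29,G3,15), (31,G3,16)
Step 2: Sum ranks within each group.
R_1 = 31 (n_1 = 4)
R_2 = 29.5 (n_2 = 4)
R_3 = 47 (n_3 = 4)
R_4 = 28.5 (n_4 = 4)
Step 3: H = 12/(N(N+1)) * sum(R_i^2/n_i) - 3(N+1)
     = 12/(16*17) * (31^2/4 + 29.5^2/4 + 47^2/4 + 28.5^2/4) - 3*17
     = 0.044118 * 1213.12 - 51
     = 2.520221.
Step 4: Ties present; correction factor C = 1 - 30/(16^3 - 16) = 0.992647. Corrected H = 2.520221 / 0.992647 = 2.538889.
Step 5: Under H0, H ~ chi^2(3); p-value = 0.468304.
Step 6: alpha = 0.1. fail to reject H0.

H = 2.5389, df = 3, p = 0.468304, fail to reject H0.


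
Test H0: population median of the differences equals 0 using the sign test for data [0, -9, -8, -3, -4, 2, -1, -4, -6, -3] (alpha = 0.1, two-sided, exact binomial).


Step 1: Discard zero differences. Original n = 10; n_eff = number of nonzero differences = 9.
Nonzero differences (with sign): -9, -8, -3, -4, +2, -1, -4, -6, -3
Step 2: Count signs: positive = 1, negative = 8.
Step 3: Under H0: P(positive) = 0.5, so the number of positives S ~ Bin(9, 0.5).
Step 4: Two-sided exact p-value = sum of Bin(9,0.5) probabilities at or below the observed probability = 0.039062.
Step 5: alpha = 0.1. reject H0.

n_eff = 9, pos = 1, neg = 8, p = 0.039062, reject H0.


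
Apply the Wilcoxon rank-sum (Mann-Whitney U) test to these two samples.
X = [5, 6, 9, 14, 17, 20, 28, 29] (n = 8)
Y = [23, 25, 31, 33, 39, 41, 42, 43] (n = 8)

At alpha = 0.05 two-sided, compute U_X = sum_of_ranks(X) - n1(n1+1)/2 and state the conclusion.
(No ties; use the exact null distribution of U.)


Step 1: Combine and sort all 16 observations; assign midranks.
sorted (value, group): (5,X), (6,X), (9,X), (14,X), (17,X), (20,X), (23,Y), (25,Y), (28,X), (29,X), (31,Y), (33,Y), (39,Y), (41,Y), (42,Y), (43,Y)
ranks: 5->1, 6->2, 9->3, 14->4, 17->5, 20->6, 23->7, 25->8, 28->9, 29->10, 31->11, 33->12, 39->13, 41->14, 42->15, 43->16
Step 2: Rank sum for X: R1 = 1 + 2 + 3 + 4 + 5 + 6 + 9 + 10 = 40.
Step 3: U_X = R1 - n1(n1+1)/2 = 40 - 8*9/2 = 40 - 36 = 4.
       U_Y = n1*n2 - U_X = 64 - 4 = 60.
Step 4: No ties, so the exact null distribution of U (based on enumerating the C(16,8) = 12870 equally likely rank assignments) gives the two-sided p-value.
Step 5: p-value = 0.001865; compare to alpha = 0.05. reject H0.

U_X = 4, p = 0.001865, reject H0 at alpha = 0.05.


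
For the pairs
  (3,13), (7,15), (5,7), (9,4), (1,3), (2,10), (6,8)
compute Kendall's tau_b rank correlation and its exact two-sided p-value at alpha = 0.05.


Step 1: Enumerate the 21 unordered pairs (i,j) with i<j and classify each by sign(x_j-x_i) * sign(y_j-y_i).
  (1,2):dx=+4,dy=+2->C; (1,3):dx=+2,dy=-6->D; (1,4):dx=+6,dy=-9->D; (1,5):dx=-2,dy=-10->C
  (1,6):dx=-1,dy=-3->C; (1,7):dx=+3,dy=-5->D; (2,3):dx=-2,dy=-8->C; (2,4):dx=+2,dy=-11->D
  (2,5):dx=-6,dy=-12->C; (2,6):dx=-5,dy=-5->C; (2,7):dx=-1,dy=-7->C; (3,4):dx=+4,dy=-3->D
  (3,5):dx=-4,dy=-4->C; (3,6):dx=-3,dy=+3->D; (3,7):dx=+1,dy=+1->C; (4,5):dx=-8,dy=-1->C
  (4,6):dx=-7,dy=+6->D; (4,7):dx=-3,dy=+4->D; (5,6):dx=+1,dy=+7->C; (5,7):dx=+5,dy=+5->C
  (6,7):dx=+4,dy=-2->D
Step 2: C = 12, D = 9, total pairs = 21.
Step 3: tau = (C - D)/(n(n-1)/2) = (12 - 9)/21 = 0.142857.
Step 4: Exact two-sided p-value (enumerate n! = 5040 permutations of y under H0): p = 0.772619.
Step 5: alpha = 0.05. fail to reject H0.

tau_b = 0.1429 (C=12, D=9), p = 0.772619, fail to reject H0.


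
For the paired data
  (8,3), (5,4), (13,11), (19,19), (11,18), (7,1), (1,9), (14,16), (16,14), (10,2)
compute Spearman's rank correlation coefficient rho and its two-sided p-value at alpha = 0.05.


Step 1: Rank x and y separately (midranks; no ties here).
rank(x): 8->4, 5->2, 13->7, 19->10, 11->6, 7->3, 1->1, 14->8, 16->9, 10->5
rank(y): 3->3, 4->4, 11->6, 19->10, 18->9, 1->1, 9->5, 16->8, 14->7, 2->2
Step 2: d_i = R_x(i) - R_y(i); compute d_i^2.
  (4-3)^2=1, (2-4)^2=4, (7-6)^2=1, (10-10)^2=0, (6-9)^2=9, (3-1)^2=4, (1-5)^2=16, (8-8)^2=0, (9-7)^2=4, (5-2)^2=9
sum(d^2) = 48.
Step 3: rho = 1 - 6*48 / (10*(10^2 - 1)) = 1 - 288/990 = 0.709091.
Step 4: Under H0, t = rho * sqrt((n-2)/(1-rho^2)) = 2.8444 ~ t(8).
Step 5: Two-sided p-value from the t-distribution with 8 df = 0.021666.
Step 6: alpha = 0.05. reject H0.

rho = 0.7091, p = 0.021666, reject H0 at alpha = 0.05.


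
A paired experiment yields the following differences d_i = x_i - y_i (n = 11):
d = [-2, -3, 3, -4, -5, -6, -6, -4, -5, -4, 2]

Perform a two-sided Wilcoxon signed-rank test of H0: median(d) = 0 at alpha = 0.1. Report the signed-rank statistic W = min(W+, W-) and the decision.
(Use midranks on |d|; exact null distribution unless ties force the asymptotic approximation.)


Step 1: Drop any zero differences (none here) and take |d_i|.
|d| = [2, 3, 3, 4, 5, 6, 6, 4, 5, 4, 2]
Step 2: Midrank |d_i| (ties get averaged ranks).
ranks: |2|->1.5, |3|->3.5, |3|->3.5, |4|->6, |5|->8.5, |6|->10.5, |6|->10.5, |4|->6, |5|->8.5, |4|->6, |2|->1.5
Step 3: Attach original signs; sum ranks with positive sign and with negative sign.
W+ = 3.5 + 1.5 = 5
W- = 1.5 + 3.5 + 6 + 8.5 + 10.5 + 10.5 + 6 + 8.5 + 6 = 61
(Check: W+ + W- = 66 should equal n(n+1)/2 = 66.)
Step 4: Test statistic W = min(W+, W-) = 5.
Step 5: Ties in |d|, so use the tie-corrected normal approximation.
        E[W] = n(n+1)/4 = 11*12/4 = 33.
        Tie groups: |d|=2 (t=2), |d|=3 (t=2), |d|=4 (t=3), |d|=5 (t=2), |d|=6 (t=2); sum(t^3 - t) = 48.
        Var[W] = n(n+1)(2n+1)/24 - sum(t^3-t)/48 = 3036/24 - 48/48 = 125.5.
        z = (W - E[W]) / sqrt(Var[W]) = (5 - 33) / 11.2027 = -2.4994.
        Two-sided p = 2*Phi(z) = 0.012440.
Step 6: alpha = 0.1. reject H0.

W+ = 5, W- = 61, W = min = 5, p = 0.012440, reject H0.


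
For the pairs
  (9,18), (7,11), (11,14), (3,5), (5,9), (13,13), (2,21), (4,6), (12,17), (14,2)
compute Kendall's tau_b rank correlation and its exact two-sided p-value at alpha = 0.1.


Step 1: Enumerate the 45 unordered pairs (i,j) with i<j and classify each by sign(x_j-x_i) * sign(y_j-y_i).
  (1,2):dx=-2,dy=-7->C; (1,3):dx=+2,dy=-4->D; (1,4):dx=-6,dy=-13->C; (1,5):dx=-4,dy=-9->C
  (1,6):dx=+4,dy=-5->D; (1,7):dx=-7,dy=+3->D; (1,8):dx=-5,dy=-12->C; (1,9):dx=+3,dy=-1->D
  (1,10):dx=+5,dy=-16->D; (2,3):dx=+4,dy=+3->C; (2,4):dx=-4,dy=-6->C; (2,5):dx=-2,dy=-2->C
  (2,6):dx=+6,dy=+2->C; (2,7):dx=-5,dy=+10->D; (2,8):dx=-3,dy=-5->C; (2,9):dx=+5,dy=+6->C
  (2,10):dx=+7,dy=-9->D; (3,4):dx=-8,dy=-9->C; (3,5):dx=-6,dy=-5->C; (3,6):dx=+2,dy=-1->D
  (3,7):dx=-9,dy=+7->D; (3,8):dx=-7,dy=-8->C; (3,9):dx=+1,dy=+3->C; (3,10):dx=+3,dy=-12->D
  (4,5):dx=+2,dy=+4->C; (4,6):dx=+10,dy=+8->C; (4,7):dx=-1,dy=+16->D; (4,8):dx=+1,dy=+1->C
  (4,9):dx=+9,dy=+12->C; (4,10):dx=+11,dy=-3->D; (5,6):dx=+8,dy=+4->C; (5,7):dx=-3,dy=+12->D
  (5,8):dx=-1,dy=-3->C; (5,9):dx=+7,dy=+8->C; (5,10):dx=+9,dy=-7->D; (6,7):dx=-11,dy=+8->D
  (6,8):dx=-9,dy=-7->C; (6,9):dx=-1,dy=+4->D; (6,10):dx=+1,dy=-11->D; (7,8):dx=+2,dy=-15->D
  (7,9):dx=+10,dy=-4->D; (7,10):dx=+12,dy=-19->D; (8,9):dx=+8,dy=+11->C; (8,10):dx=+10,dy=-4->D
  (9,10):dx=+2,dy=-15->D
Step 2: C = 23, D = 22, total pairs = 45.
Step 3: tau = (C - D)/(n(n-1)/2) = (23 - 22)/45 = 0.022222.
Step 4: Exact two-sided p-value (enumerate n! = 3628800 permutations of y under H0): p = 1.000000.
Step 5: alpha = 0.1. fail to reject H0.

tau_b = 0.0222 (C=23, D=22), p = 1.000000, fail to reject H0.


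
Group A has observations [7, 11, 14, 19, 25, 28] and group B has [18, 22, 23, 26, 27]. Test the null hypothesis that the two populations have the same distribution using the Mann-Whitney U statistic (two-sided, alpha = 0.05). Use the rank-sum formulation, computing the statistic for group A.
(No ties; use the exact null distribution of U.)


Step 1: Combine and sort all 11 observations; assign midranks.
sorted (value, group): (7,X), (11,X), (14,X), (18,Y), (19,X), (22,Y), (23,Y), (25,X), (26,Y), (27,Y), (28,X)
ranks: 7->1, 11->2, 14->3, 18->4, 19->5, 22->6, 23->7, 25->8, 26->9, 27->10, 28->11
Step 2: Rank sum for X: R1 = 1 + 2 + 3 + 5 + 8 + 11 = 30.
Step 3: U_X = R1 - n1(n1+1)/2 = 30 - 6*7/2 = 30 - 21 = 9.
       U_Y = n1*n2 - U_X = 30 - 9 = 21.
Step 4: No ties, so the exact null distribution of U (based on enumerating the C(11,6) = 462 equally likely rank assignments) gives the two-sided p-value.
Step 5: p-value = 0.329004; compare to alpha = 0.05. fail to reject H0.

U_X = 9, p = 0.329004, fail to reject H0 at alpha = 0.05.


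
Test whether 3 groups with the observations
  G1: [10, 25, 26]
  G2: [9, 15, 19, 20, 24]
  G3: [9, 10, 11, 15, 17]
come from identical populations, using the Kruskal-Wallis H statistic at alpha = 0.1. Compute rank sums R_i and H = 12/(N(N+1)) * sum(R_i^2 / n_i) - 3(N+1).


Step 1: Combine all N = 13 observations and assign midranks.
sorted (value, group, rank): (9,G2,1.5), (9,G3,1.5), (10,G1,3.5), (10,G3,3.5), (11,G3,5), (15,G2,6.5), (15,G3,6.5), (17,G3,8), (19,G2,9), (20,G2,10), (24,G2,11), (25,G1,12), (26,G1,13)
Step 2: Sum ranks within each group.
R_1 = 28.5 (n_1 = 3)
R_2 = 38 (n_2 = 5)
R_3 = 24.5 (n_3 = 5)
Step 3: H = 12/(N(N+1)) * sum(R_i^2/n_i) - 3(N+1)
     = 12/(13*14) * (28.5^2/3 + 38^2/5 + 24.5^2/5) - 3*14
     = 0.065934 * 679.6 - 42
     = 2.808791.
Step 4: Ties present; correction factor C = 1 - 18/(13^3 - 13) = 0.991758. Corrected H = 2.808791 / 0.991758 = 2.832133.
Step 5: Under H0, H ~ chi^2(2); p-value = 0.242667.
Step 6: alpha = 0.1. fail to reject H0.

H = 2.8321, df = 2, p = 0.242667, fail to reject H0.


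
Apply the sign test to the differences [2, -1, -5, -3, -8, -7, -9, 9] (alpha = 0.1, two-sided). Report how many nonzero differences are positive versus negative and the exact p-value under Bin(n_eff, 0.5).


Step 1: Discard zero differences. Original n = 8; n_eff = number of nonzero differences = 8.
Nonzero differences (with sign): +2, -1, -5, -3, -8, -7, -9, +9
Step 2: Count signs: positive = 2, negative = 6.
Step 3: Under H0: P(positive) = 0.5, so the number of positives S ~ Bin(8, 0.5).
Step 4: Two-sided exact p-value = sum of Bin(8,0.5) probabilities at or below the observed probability = 0.289062.
Step 5: alpha = 0.1. fail to reject H0.

n_eff = 8, pos = 2, neg = 6, p = 0.289062, fail to reject H0.


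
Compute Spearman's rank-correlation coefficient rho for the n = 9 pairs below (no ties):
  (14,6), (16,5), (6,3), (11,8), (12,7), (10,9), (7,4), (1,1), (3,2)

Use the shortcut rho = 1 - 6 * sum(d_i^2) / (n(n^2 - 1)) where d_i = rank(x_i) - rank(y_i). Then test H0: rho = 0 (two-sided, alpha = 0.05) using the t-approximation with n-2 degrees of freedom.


Step 1: Rank x and y separately (midranks; no ties here).
rank(x): 14->8, 16->9, 6->3, 11->6, 12->7, 10->5, 7->4, 1->1, 3->2
rank(y): 6->6, 5->5, 3->3, 8->8, 7->7, 9->9, 4->4, 1->1, 2->2
Step 2: d_i = R_x(i) - R_y(i); compute d_i^2.
  (8-6)^2=4, (9-5)^2=16, (3-3)^2=0, (6-8)^2=4, (7-7)^2=0, (5-9)^2=16, (4-4)^2=0, (1-1)^2=0, (2-2)^2=0
sum(d^2) = 40.
Step 3: rho = 1 - 6*40 / (9*(9^2 - 1)) = 1 - 240/720 = 0.666667.
Step 4: Under H0, t = rho * sqrt((n-2)/(1-rho^2)) = 2.3664 ~ t(7).
Step 5: Two-sided p-value from the t-distribution with 7 df = 0.049867.
Step 6: alpha = 0.05. reject H0.

rho = 0.6667, p = 0.049867, reject H0 at alpha = 0.05.


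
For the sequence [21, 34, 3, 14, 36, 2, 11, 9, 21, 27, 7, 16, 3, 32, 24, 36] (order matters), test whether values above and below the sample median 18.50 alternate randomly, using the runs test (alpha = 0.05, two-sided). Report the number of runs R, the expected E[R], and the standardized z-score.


Step 1: Compute median = 18.50; label A = above, B = below.
Labels in order: AABBABBBAABBBAAA  (n_A = 8, n_B = 8)
Step 2: Count runs R = 7.
Step 3: Under H0 (random ordering), E[R] = 2*n_A*n_B/(n_A+n_B) + 1 = 2*8*8/16 + 1 = 9.0000.
        Var[R] = 2*n_A*n_B*(2*n_A*n_B - n_A - n_B) / ((n_A+n_B)^2 * (n_A+n_B-1)) = 14336/3840 = 3.7333.
        SD[R] = 1.9322.
Step 4: Continuity-corrected z = (R + 0.5 - E[R]) / SD[R] = (7 + 0.5 - 9.0000) / 1.9322 = -0.7763.
Step 5: Two-sided p-value via normal approximation = 2*(1 - Phi(|z|)) = 0.437558.
Step 6: alpha = 0.05. fail to reject H0.

R = 7, z = -0.7763, p = 0.437558, fail to reject H0.


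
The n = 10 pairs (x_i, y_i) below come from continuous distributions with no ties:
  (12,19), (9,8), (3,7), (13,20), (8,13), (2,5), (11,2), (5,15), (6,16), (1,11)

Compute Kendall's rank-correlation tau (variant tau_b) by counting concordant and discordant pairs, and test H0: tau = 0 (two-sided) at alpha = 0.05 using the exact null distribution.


Step 1: Enumerate the 45 unordered pairs (i,j) with i<j and classify each by sign(x_j-x_i) * sign(y_j-y_i).
  (1,2):dx=-3,dy=-11->C; (1,3):dx=-9,dy=-12->C; (1,4):dx=+1,dy=+1->C; (1,5):dx=-4,dy=-6->C
  (1,6):dx=-10,dy=-14->C; (1,7):dx=-1,dy=-17->C; (1,8):dx=-7,dy=-4->C; (1,9):dx=-6,dy=-3->C
  (1,10):dx=-11,dy=-8->C; (2,3):dx=-6,dy=-1->C; (2,4):dx=+4,dy=+12->C; (2,5):dx=-1,dy=+5->D
  (2,6):dx=-7,dy=-3->C; (2,7):dx=+2,dy=-6->D; (2,8):dx=-4,dy=+7->D; (2,9):dx=-3,dy=+8->D
  (2,10):dx=-8,dy=+3->D; (3,4):dx=+10,dy=+13->C; (3,5):dx=+5,dy=+6->C; (3,6):dx=-1,dy=-2->C
  (3,7):dx=+8,dy=-5->D; (3,8):dx=+2,dy=+8->C; (3,9):dx=+3,dy=+9->C; (3,10):dx=-2,dy=+4->D
  (4,5):dx=-5,dy=-7->C; (4,6):dx=-11,dy=-15->C; (4,7):dx=-2,dy=-18->C; (4,8):dx=-8,dy=-5->C
  (4,9):dx=-7,dy=-4->C; (4,10):dx=-12,dy=-9->C; (5,6):dx=-6,dy=-8->C; (5,7):dx=+3,dy=-11->D
  (5,8):dx=-3,dy=+2->D; (5,9):dx=-2,dy=+3->D; (5,10):dx=-7,dy=-2->C; (6,7):dx=+9,dy=-3->D
  (6,8):dx=+3,dy=+10->C; (6,9):dx=+4,dy=+11->C; (6,10):dx=-1,dy=+6->D; (7,8):dx=-6,dy=+13->D
  (7,9):dx=-5,dy=+14->D; (7,10):dx=-10,dy=+9->D; (8,9):dx=+1,dy=+1->C; (8,10):dx=-4,dy=-4->C
  (9,10):dx=-5,dy=-5->C
Step 2: C = 30, D = 15, total pairs = 45.
Step 3: tau = (C - D)/(n(n-1)/2) = (30 - 15)/45 = 0.333333.
Step 4: Exact two-sided p-value (enumerate n! = 3628800 permutations of y under H0): p = 0.216373.
Step 5: alpha = 0.05. fail to reject H0.

tau_b = 0.3333 (C=30, D=15), p = 0.216373, fail to reject H0.


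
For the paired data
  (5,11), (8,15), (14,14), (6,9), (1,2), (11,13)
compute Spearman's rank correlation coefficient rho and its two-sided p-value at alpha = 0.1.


Step 1: Rank x and y separately (midranks; no ties here).
rank(x): 5->2, 8->4, 14->6, 6->3, 1->1, 11->5
rank(y): 11->3, 15->6, 14->5, 9->2, 2->1, 13->4
Step 2: d_i = R_x(i) - R_y(i); compute d_i^2.
  (2-3)^2=1, (4-6)^2=4, (6-5)^2=1, (3-2)^2=1, (1-1)^2=0, (5-4)^2=1
sum(d^2) = 8.
Step 3: rho = 1 - 6*8 / (6*(6^2 - 1)) = 1 - 48/210 = 0.771429.
Step 4: Under H0, t = rho * sqrt((n-2)/(1-rho^2)) = 2.4247 ~ t(4).
Step 5: Two-sided p-value from the t-distribution with 4 df = 0.072397.
Step 6: alpha = 0.1. reject H0.

rho = 0.7714, p = 0.072397, reject H0 at alpha = 0.1.


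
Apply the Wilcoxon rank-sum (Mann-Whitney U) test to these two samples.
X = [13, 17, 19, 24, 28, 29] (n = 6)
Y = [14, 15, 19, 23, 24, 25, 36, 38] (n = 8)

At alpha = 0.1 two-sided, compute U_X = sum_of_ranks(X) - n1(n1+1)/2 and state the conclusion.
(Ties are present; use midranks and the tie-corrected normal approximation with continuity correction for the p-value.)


Step 1: Combine and sort all 14 observations; assign midranks.
sorted (value, group): (13,X), (14,Y), (15,Y), (17,X), (19,X), (19,Y), (23,Y), (24,X), (24,Y), (25,Y), (28,X), (29,X), (36,Y), (38,Y)
ranks: 13->1, 14->2, 15->3, 17->4, 19->5.5, 19->5.5, 23->7, 24->8.5, 24->8.5, 25->10, 28->11, 29->12, 36->13, 38->14
Step 2: Rank sum for X: R1 = 1 + 4 + 5.5 + 8.5 + 11 + 12 = 42.
Step 3: U_X = R1 - n1(n1+1)/2 = 42 - 6*7/2 = 42 - 21 = 21.
       U_Y = n1*n2 - U_X = 48 - 21 = 27.
Step 4: Ties are present, so use the tie-corrected normal approximation (with continuity correction) for the p-value.
Step 5: p-value = 0.746347; compare to alpha = 0.1. fail to reject H0.

U_X = 21, p = 0.746347, fail to reject H0 at alpha = 0.1.


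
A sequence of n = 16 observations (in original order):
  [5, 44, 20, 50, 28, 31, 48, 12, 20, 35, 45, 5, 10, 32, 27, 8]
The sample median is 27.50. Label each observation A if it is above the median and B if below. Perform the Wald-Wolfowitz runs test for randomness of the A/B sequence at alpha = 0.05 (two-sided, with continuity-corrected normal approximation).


Step 1: Compute median = 27.50; label A = above, B = below.
Labels in order: BABAAAABBAABBABB  (n_A = 8, n_B = 8)
Step 2: Count runs R = 9.
Step 3: Under H0 (random ordering), E[R] = 2*n_A*n_B/(n_A+n_B) + 1 = 2*8*8/16 + 1 = 9.0000.
        Var[R] = 2*n_A*n_B*(2*n_A*n_B - n_A - n_B) / ((n_A+n_B)^2 * (n_A+n_B-1)) = 14336/3840 = 3.7333.
        SD[R] = 1.9322.
Step 4: R = E[R], so z = 0 with no continuity correction.
Step 5: Two-sided p-value via normal approximation = 2*(1 - Phi(|z|)) = 1.000000.
Step 6: alpha = 0.05. fail to reject H0.

R = 9, z = 0.0000, p = 1.000000, fail to reject H0.


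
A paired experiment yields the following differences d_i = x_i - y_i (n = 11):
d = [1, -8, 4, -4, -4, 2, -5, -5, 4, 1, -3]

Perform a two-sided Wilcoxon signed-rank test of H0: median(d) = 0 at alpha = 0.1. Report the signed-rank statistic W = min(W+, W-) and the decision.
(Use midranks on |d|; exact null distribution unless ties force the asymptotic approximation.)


Step 1: Drop any zero differences (none here) and take |d_i|.
|d| = [1, 8, 4, 4, 4, 2, 5, 5, 4, 1, 3]
Step 2: Midrank |d_i| (ties get averaged ranks).
ranks: |1|->1.5, |8|->11, |4|->6.5, |4|->6.5, |4|->6.5, |2|->3, |5|->9.5, |5|->9.5, |4|->6.5, |1|->1.5, |3|->4
Step 3: Attach original signs; sum ranks with positive sign and with negative sign.
W+ = 1.5 + 6.5 + 3 + 6.5 + 1.5 = 19
W- = 11 + 6.5 + 6.5 + 9.5 + 9.5 + 4 = 47
(Check: W+ + W- = 66 should equal n(n+1)/2 = 66.)
Step 4: Test statistic W = min(W+, W-) = 19.
Step 5: Ties in |d|, so use the tie-corrected normal approximation.
        E[W] = n(n+1)/4 = 11*12/4 = 33.
        Tie groups: |d|=1 (t=2), |d|=4 (t=4), |d|=5 (t=2); sum(t^3 - t) = 72.
        Var[W] = n(n+1)(2n+1)/24 - sum(t^3-t)/48 = 3036/24 - 72/48 = 125.
        z = (W - E[W]) / sqrt(Var[W]) = (19 - 33) / 11.1803 = -1.2522.
        Two-sided p = 2*Phi(z) = 0.210498.
Step 6: alpha = 0.1. fail to reject H0.

W+ = 19, W- = 47, W = min = 19, p = 0.210498, fail to reject H0.


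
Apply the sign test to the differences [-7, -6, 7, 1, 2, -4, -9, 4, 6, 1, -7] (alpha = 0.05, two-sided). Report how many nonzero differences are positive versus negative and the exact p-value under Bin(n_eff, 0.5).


Step 1: Discard zero differences. Original n = 11; n_eff = number of nonzero differences = 11.
Nonzero differences (with sign): -7, -6, +7, +1, +2, -4, -9, +4, +6, +1, -7
Step 2: Count signs: positive = 6, negative = 5.
Step 3: Under H0: P(positive) = 0.5, so the number of positives S ~ Bin(11, 0.5).
Step 4: Two-sided exact p-value = sum of Bin(11,0.5) probabilities at or below the observed probability = 1.000000.
Step 5: alpha = 0.05. fail to reject H0.

n_eff = 11, pos = 6, neg = 5, p = 1.000000, fail to reject H0.


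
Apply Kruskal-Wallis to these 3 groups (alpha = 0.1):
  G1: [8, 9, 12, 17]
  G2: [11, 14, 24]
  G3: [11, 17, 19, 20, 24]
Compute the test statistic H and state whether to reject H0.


Step 1: Combine all N = 12 observations and assign midranks.
sorted (value, group, rank): (8,G1,1), (9,G1,2), (11,G2,3.5), (11,G3,3.5), (12,G1,5), (14,G2,6), (17,G1,7.5), (17,G3,7.5), (19,G3,9), (20,G3,10), (24,G2,11.5), (24,G3,11.5)
Step 2: Sum ranks within each group.
R_1 = 15.5 (n_1 = 4)
R_2 = 21 (n_2 = 3)
R_3 = 41.5 (n_3 = 5)
Step 3: H = 12/(N(N+1)) * sum(R_i^2/n_i) - 3(N+1)
     = 12/(12*13) * (15.5^2/4 + 21^2/3 + 41.5^2/5) - 3*13
     = 0.076923 * 551.513 - 39
     = 3.424038.
Step 4: Ties present; correction factor C = 1 - 18/(12^3 - 12) = 0.989510. Corrected H = 3.424038 / 0.989510 = 3.460336.
Step 5: Under H0, H ~ chi^2(2); p-value = 0.177255.
Step 6: alpha = 0.1. fail to reject H0.

H = 3.4603, df = 2, p = 0.177255, fail to reject H0.


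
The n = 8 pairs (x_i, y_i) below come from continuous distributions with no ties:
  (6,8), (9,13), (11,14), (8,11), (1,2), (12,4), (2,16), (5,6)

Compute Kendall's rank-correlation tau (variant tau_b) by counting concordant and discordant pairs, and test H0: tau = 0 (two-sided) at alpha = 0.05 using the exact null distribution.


Step 1: Enumerate the 28 unordered pairs (i,j) with i<j and classify each by sign(x_j-x_i) * sign(y_j-y_i).
  (1,2):dx=+3,dy=+5->C; (1,3):dx=+5,dy=+6->C; (1,4):dx=+2,dy=+3->C; (1,5):dx=-5,dy=-6->C
  (1,6):dx=+6,dy=-4->D; (1,7):dx=-4,dy=+8->D; (1,8):dx=-1,dy=-2->C; (2,3):dx=+2,dy=+1->C
  (2,4):dx=-1,dy=-2->C; (2,5):dx=-8,dy=-11->C; (2,6):dx=+3,dy=-9->D; (2,7):dx=-7,dy=+3->D
  (2,8):dx=-4,dy=-7->C; (3,4):dx=-3,dy=-3->C; (3,5):dx=-10,dy=-12->C; (3,6):dx=+1,dy=-10->D
  (3,7):dx=-9,dy=+2->D; (3,8):dx=-6,dy=-8->C; (4,5):dx=-7,dy=-9->C; (4,6):dx=+4,dy=-7->D
  (4,7):dx=-6,dy=+5->D; (4,8):dx=-3,dy=-5->C; (5,6):dx=+11,dy=+2->C; (5,7):dx=+1,dy=+14->C
  (5,8):dx=+4,dy=+4->C; (6,7):dx=-10,dy=+12->D; (6,8):dx=-7,dy=+2->D; (7,8):dx=+3,dy=-10->D
Step 2: C = 17, D = 11, total pairs = 28.
Step 3: tau = (C - D)/(n(n-1)/2) = (17 - 11)/28 = 0.214286.
Step 4: Exact two-sided p-value (enumerate n! = 40320 permutations of y under H0): p = 0.548413.
Step 5: alpha = 0.05. fail to reject H0.

tau_b = 0.2143 (C=17, D=11), p = 0.548413, fail to reject H0.


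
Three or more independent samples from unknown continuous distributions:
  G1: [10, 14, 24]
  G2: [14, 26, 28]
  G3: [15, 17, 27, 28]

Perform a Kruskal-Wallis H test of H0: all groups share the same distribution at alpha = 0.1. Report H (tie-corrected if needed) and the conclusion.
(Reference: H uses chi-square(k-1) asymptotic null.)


Step 1: Combine all N = 10 observations and assign midranks.
sorted (value, group, rank): (10,G1,1), (14,G1,2.5), (14,G2,2.5), (15,G3,4), (17,G3,5), (24,G1,6), (26,G2,7), (27,G3,8), (28,G2,9.5), (28,G3,9.5)
Step 2: Sum ranks within each group.
R_1 = 9.5 (n_1 = 3)
R_2 = 19 (n_2 = 3)
R_3 = 26.5 (n_3 = 4)
Step 3: H = 12/(N(N+1)) * sum(R_i^2/n_i) - 3(N+1)
     = 12/(10*11) * (9.5^2/3 + 19^2/3 + 26.5^2/4) - 3*11
     = 0.109091 * 325.979 - 33
     = 2.561364.
Step 4: Ties present; correction factor C = 1 - 12/(10^3 - 10) = 0.987879. Corrected H = 2.561364 / 0.987879 = 2.592791.
Step 5: Under H0, H ~ chi^2(2); p-value = 0.273516.
Step 6: alpha = 0.1. fail to reject H0.

H = 2.5928, df = 2, p = 0.273516, fail to reject H0.


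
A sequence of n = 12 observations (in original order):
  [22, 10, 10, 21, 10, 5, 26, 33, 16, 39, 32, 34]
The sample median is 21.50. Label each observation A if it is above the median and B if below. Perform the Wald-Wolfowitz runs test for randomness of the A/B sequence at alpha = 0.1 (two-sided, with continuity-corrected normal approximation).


Step 1: Compute median = 21.50; label A = above, B = below.
Labels in order: ABBBBBAABAAA  (n_A = 6, n_B = 6)
Step 2: Count runs R = 5.
Step 3: Under H0 (random ordering), E[R] = 2*n_A*n_B/(n_A+n_B) + 1 = 2*6*6/12 + 1 = 7.0000.
        Var[R] = 2*n_A*n_B*(2*n_A*n_B - n_A - n_B) / ((n_A+n_B)^2 * (n_A+n_B-1)) = 4320/1584 = 2.7273.
        SD[R] = 1.6514.
Step 4: Continuity-corrected z = (R + 0.5 - E[R]) / SD[R] = (5 + 0.5 - 7.0000) / 1.6514 = -0.9083.
Step 5: Two-sided p-value via normal approximation = 2*(1 - Phi(|z|)) = 0.363722.
Step 6: alpha = 0.1. fail to reject H0.

R = 5, z = -0.9083, p = 0.363722, fail to reject H0.


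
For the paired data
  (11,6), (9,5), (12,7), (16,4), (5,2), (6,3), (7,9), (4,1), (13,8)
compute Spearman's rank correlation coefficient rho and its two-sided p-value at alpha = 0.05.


Step 1: Rank x and y separately (midranks; no ties here).
rank(x): 11->6, 9->5, 12->7, 16->9, 5->2, 6->3, 7->4, 4->1, 13->8
rank(y): 6->6, 5->5, 7->7, 4->4, 2->2, 3->3, 9->9, 1->1, 8->8
Step 2: d_i = R_x(i) - R_y(i); compute d_i^2.
  (6-6)^2=0, (5-5)^2=0, (7-7)^2=0, (9-4)^2=25, (2-2)^2=0, (3-3)^2=0, (4-9)^2=25, (1-1)^2=0, (8-8)^2=0
sum(d^2) = 50.
Step 3: rho = 1 - 6*50 / (9*(9^2 - 1)) = 1 - 300/720 = 0.583333.
Step 4: Under H0, t = rho * sqrt((n-2)/(1-rho^2)) = 1.9001 ~ t(7).
Step 5: Two-sided p-value from the t-distribution with 7 df = 0.099186.
Step 6: alpha = 0.05. fail to reject H0.

rho = 0.5833, p = 0.099186, fail to reject H0 at alpha = 0.05.


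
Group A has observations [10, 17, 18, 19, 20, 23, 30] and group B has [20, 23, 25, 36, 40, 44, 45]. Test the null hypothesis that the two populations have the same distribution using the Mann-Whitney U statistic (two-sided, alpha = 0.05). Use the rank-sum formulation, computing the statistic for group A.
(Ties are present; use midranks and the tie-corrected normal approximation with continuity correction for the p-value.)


Step 1: Combine and sort all 14 observations; assign midranks.
sorted (value, group): (10,X), (17,X), (18,X), (19,X), (20,X), (20,Y), (23,X), (23,Y), (25,Y), (30,X), (36,Y), (40,Y), (44,Y), (45,Y)
ranks: 10->1, 17->2, 18->3, 19->4, 20->5.5, 20->5.5, 23->7.5, 23->7.5, 25->9, 30->10, 36->11, 40->12, 44->13, 45->14
Step 2: Rank sum for X: R1 = 1 + 2 + 3 + 4 + 5.5 + 7.5 + 10 = 33.
Step 3: U_X = R1 - n1(n1+1)/2 = 33 - 7*8/2 = 33 - 28 = 5.
       U_Y = n1*n2 - U_X = 49 - 5 = 44.
Step 4: Ties are present, so use the tie-corrected normal approximation (with continuity correction) for the p-value.
Step 5: p-value = 0.014971; compare to alpha = 0.05. reject H0.

U_X = 5, p = 0.014971, reject H0 at alpha = 0.05.


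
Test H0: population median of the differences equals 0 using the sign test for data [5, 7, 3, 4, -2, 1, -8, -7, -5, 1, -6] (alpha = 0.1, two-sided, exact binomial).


Step 1: Discard zero differences. Original n = 11; n_eff = number of nonzero differences = 11.
Nonzero differences (with sign): +5, +7, +3, +4, -2, +1, -8, -7, -5, +1, -6
Step 2: Count signs: positive = 6, negative = 5.
Step 3: Under H0: P(positive) = 0.5, so the number of positives S ~ Bin(11, 0.5).
Step 4: Two-sided exact p-value = sum of Bin(11,0.5) probabilities at or below the observed probability = 1.000000.
Step 5: alpha = 0.1. fail to reject H0.

n_eff = 11, pos = 6, neg = 5, p = 1.000000, fail to reject H0.


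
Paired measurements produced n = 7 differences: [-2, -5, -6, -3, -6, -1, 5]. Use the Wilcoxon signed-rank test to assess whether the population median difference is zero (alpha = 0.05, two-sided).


Step 1: Drop any zero differences (none here) and take |d_i|.
|d| = [2, 5, 6, 3, 6, 1, 5]
Step 2: Midrank |d_i| (ties get averaged ranks).
ranks: |2|->2, |5|->4.5, |6|->6.5, |3|->3, |6|->6.5, |1|->1, |5|->4.5
Step 3: Attach original signs; sum ranks with positive sign and with negative sign.
W+ = 4.5 = 4.5
W- = 2 + 4.5 + 6.5 + 3 + 6.5 + 1 = 23.5
(Check: W+ + W- = 28 should equal n(n+1)/2 = 28.)
Step 4: Test statistic W = min(W+, W-) = 4.5.
Step 5: Ties in |d|, so use the tie-corrected normal approximation.
        E[W] = n(n+1)/4 = 7*8/4 = 14.
        Tie groups: |d|=5 (t=2), |d|=6 (t=2); sum(t^3 - t) = 12.
        Var[W] = n(n+1)(2n+1)/24 - sum(t^3-t)/48 = 840/24 - 12/48 = 34.75.
        z = (W - E[W]) / sqrt(Var[W]) = (4.5 - 14) / 5.8949 = -1.6116.
        Two-sided p = 2*Phi(z) = 0.107058.
Step 6: alpha = 0.05. fail to reject H0.

W+ = 4.5, W- = 23.5, W = min = 4.5, p = 0.107058, fail to reject H0.


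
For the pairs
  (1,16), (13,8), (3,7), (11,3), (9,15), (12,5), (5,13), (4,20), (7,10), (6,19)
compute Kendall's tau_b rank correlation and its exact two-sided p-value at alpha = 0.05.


Step 1: Enumerate the 45 unordered pairs (i,j) with i<j and classify each by sign(x_j-x_i) * sign(y_j-y_i).
  (1,2):dx=+12,dy=-8->D; (1,3):dx=+2,dy=-9->D; (1,4):dx=+10,dy=-13->D; (1,5):dx=+8,dy=-1->D
  (1,6):dx=+11,dy=-11->D; (1,7):dx=+4,dy=-3->D; (1,8):dx=+3,dy=+4->C; (1,9):dx=+6,dy=-6->D
  (1,10):dx=+5,dy=+3->C; (2,3):dx=-10,dy=-1->C; (2,4):dx=-2,dy=-5->C; (2,5):dx=-4,dy=+7->D
  (2,6):dx=-1,dy=-3->C; (2,7):dx=-8,dy=+5->D; (2,8):dx=-9,dy=+12->D; (2,9):dx=-6,dy=+2->D
  (2,10):dx=-7,dy=+11->D; (3,4):dx=+8,dy=-4->D; (3,5):dx=+6,dy=+8->C; (3,6):dx=+9,dy=-2->D
  (3,7):dx=+2,dy=+6->C; (3,8):dx=+1,dy=+13->C; (3,9):dx=+4,dy=+3->C; (3,10):dx=+3,dy=+12->C
  (4,5):dx=-2,dy=+12->D; (4,6):dx=+1,dy=+2->C; (4,7):dx=-6,dy=+10->D; (4,8):dx=-7,dy=+17->D
  (4,9):dx=-4,dy=+7->D; (4,10):dx=-5,dy=+16->D; (5,6):dx=+3,dy=-10->D; (5,7):dx=-4,dy=-2->C
  (5,8):dx=-5,dy=+5->D; (5,9):dx=-2,dy=-5->C; (5,10):dx=-3,dy=+4->D; (6,7):dx=-7,dy=+8->D
  (6,8):dx=-8,dy=+15->D; (6,9):dx=-5,dy=+5->D; (6,10):dx=-6,dy=+14->D; (7,8):dx=-1,dy=+7->D
  (7,9):dx=+2,dy=-3->D; (7,10):dx=+1,dy=+6->C; (8,9):dx=+3,dy=-10->D; (8,10):dx=+2,dy=-1->D
  (9,10):dx=-1,dy=+9->D
Step 2: C = 14, D = 31, total pairs = 45.
Step 3: tau = (C - D)/(n(n-1)/2) = (14 - 31)/45 = -0.377778.
Step 4: Exact two-sided p-value (enumerate n! = 3628800 permutations of y under H0): p = 0.155742.
Step 5: alpha = 0.05. fail to reject H0.

tau_b = -0.3778 (C=14, D=31), p = 0.155742, fail to reject H0.


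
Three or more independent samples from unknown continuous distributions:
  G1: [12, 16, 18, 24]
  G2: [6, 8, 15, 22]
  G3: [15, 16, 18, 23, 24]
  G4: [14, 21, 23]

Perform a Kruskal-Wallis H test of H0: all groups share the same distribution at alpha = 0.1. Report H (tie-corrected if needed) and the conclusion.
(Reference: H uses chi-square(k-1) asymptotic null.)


Step 1: Combine all N = 16 observations and assign midranks.
sorted (value, group, rank): (6,G2,1), (8,G2,2), (12,G1,3), (14,G4,4), (15,G2,5.5), (15,G3,5.5), (16,G1,7.5), (16,G3,7.5), (18,G1,9.5), (18,G3,9.5), (21,G4,11), (22,G2,12), (23,G3,13.5), (23,G4,13.5), (24,G1,15.5), (24,G3,15.5)
Step 2: Sum ranks within each group.
R_1 = 35.5 (n_1 = 4)
R_2 = 20.5 (n_2 = 4)
R_3 = 51.5 (n_3 = 5)
R_4 = 28.5 (n_4 = 3)
Step 3: H = 12/(N(N+1)) * sum(R_i^2/n_i) - 3(N+1)
     = 12/(16*17) * (35.5^2/4 + 20.5^2/4 + 51.5^2/5 + 28.5^2/3) - 3*17
     = 0.044118 * 1221.33 - 51
     = 2.881985.
Step 4: Ties present; correction factor C = 1 - 30/(16^3 - 16) = 0.992647. Corrected H = 2.881985 / 0.992647 = 2.903333.
Step 5: Under H0, H ~ chi^2(3); p-value = 0.406771.
Step 6: alpha = 0.1. fail to reject H0.

H = 2.9033, df = 3, p = 0.406771, fail to reject H0.


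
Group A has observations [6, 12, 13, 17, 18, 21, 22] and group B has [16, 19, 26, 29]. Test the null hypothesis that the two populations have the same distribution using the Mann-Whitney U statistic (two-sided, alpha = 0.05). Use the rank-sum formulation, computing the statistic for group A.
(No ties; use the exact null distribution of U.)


Step 1: Combine and sort all 11 observations; assign midranks.
sorted (value, group): (6,X), (12,X), (13,X), (16,Y), (17,X), (18,X), (19,Y), (21,X), (22,X), (26,Y), (29,Y)
ranks: 6->1, 12->2, 13->3, 16->4, 17->5, 18->6, 19->7, 21->8, 22->9, 26->10, 29->11
Step 2: Rank sum for X: R1 = 1 + 2 + 3 + 5 + 6 + 8 + 9 = 34.
Step 3: U_X = R1 - n1(n1+1)/2 = 34 - 7*8/2 = 34 - 28 = 6.
       U_Y = n1*n2 - U_X = 28 - 6 = 22.
Step 4: No ties, so the exact null distribution of U (based on enumerating the C(11,7) = 330 equally likely rank assignments) gives the two-sided p-value.
Step 5: p-value = 0.163636; compare to alpha = 0.05. fail to reject H0.

U_X = 6, p = 0.163636, fail to reject H0 at alpha = 0.05.
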